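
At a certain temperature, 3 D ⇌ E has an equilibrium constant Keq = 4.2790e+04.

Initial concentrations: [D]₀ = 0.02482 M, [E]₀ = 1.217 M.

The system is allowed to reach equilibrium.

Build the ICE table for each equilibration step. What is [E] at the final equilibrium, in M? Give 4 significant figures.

[E]_eq = 1.215 M

Q₀ = 7.9595e+04 vs Keq = 4.2790e+04 ⇒ Q>K, reverse
Step 1:
                  D         E
  Initial   0.02482     1.217
  Change   0.005689 -0.001896
  Equil     0.03051     1.215
  solve Keq expr → x = -0.001896; check Q = 4.2790e+04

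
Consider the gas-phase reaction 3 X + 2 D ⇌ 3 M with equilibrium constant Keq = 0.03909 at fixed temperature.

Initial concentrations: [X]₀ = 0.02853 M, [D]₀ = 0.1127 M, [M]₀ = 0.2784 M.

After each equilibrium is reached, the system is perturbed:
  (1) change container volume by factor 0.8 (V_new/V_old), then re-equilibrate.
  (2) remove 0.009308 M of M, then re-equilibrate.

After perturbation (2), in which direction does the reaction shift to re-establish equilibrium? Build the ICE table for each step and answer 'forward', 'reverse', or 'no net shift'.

Direction: forward

Q₀ = 7.3157e+04 vs Keq = 0.03909 ⇒ Q>K, reverse
Step 1:
                   X          D          M
  I          0.02853     0.1127     0.2784
  C           0.2401       0.16    -0.2401
  E           0.2686     0.2727    0.03834
  solve Keq expr → x = -0.08002; check Q = 0.03909
Then change container volume by factor 0.8 (V_new/V_old).
Step 2:
                   X          D          M
  I           0.3357     0.3409    0.04792
  C        -0.006214  -0.004143   0.006214
  E           0.3295     0.3368    0.05414
  solve Keq expr → x = 0.002071; check Q = 0.03909
Then remove 0.009308 M of M.
Step 3:
                   X          D          M
  I           0.3295     0.3368    0.04483
  C        -0.007541  -0.005028   0.007541
  E            0.322     0.3318    0.05237
  solve Keq expr → x = 0.002514; check Q = 0.03909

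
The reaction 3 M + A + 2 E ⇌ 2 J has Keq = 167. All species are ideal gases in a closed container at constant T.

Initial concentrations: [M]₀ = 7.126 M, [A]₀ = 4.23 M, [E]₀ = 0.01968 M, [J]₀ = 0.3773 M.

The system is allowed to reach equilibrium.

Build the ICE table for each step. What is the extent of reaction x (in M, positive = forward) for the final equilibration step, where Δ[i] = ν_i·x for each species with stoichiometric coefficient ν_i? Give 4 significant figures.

Q₀ = 0.2401 vs Keq = 167 ⇒ Q<K, forward
Step 1:
                   M          A          E          J
  I            7.126       4.23    0.01968     0.3773
  C         -0.02834  -0.009445   -0.01889    0.01889
  E            7.098      4.221 7.8920e-04     0.3962
  solve Keq expr → x = 0.009445; check Q = 167

x = 0.009445 M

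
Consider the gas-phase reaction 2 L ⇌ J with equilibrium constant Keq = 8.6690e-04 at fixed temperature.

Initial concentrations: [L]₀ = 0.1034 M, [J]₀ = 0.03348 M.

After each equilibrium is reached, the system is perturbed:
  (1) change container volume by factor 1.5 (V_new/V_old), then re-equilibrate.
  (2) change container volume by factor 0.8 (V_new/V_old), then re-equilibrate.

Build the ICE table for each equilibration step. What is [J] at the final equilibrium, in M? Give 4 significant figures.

Q₀ = 3.131 vs Keq = 8.6690e-04 ⇒ Q>K, reverse
Step 1:
                   L          J
  init        0.1034    0.03348
  Δ          0.06691   -0.03345
  eq          0.1703 2.5145e-05
  solve Keq expr → x = -0.03345; check Q = 8.6690e-04
Then change container volume by factor 1.5 (V_new/V_old).
Step 2:
                   L          J
  init        0.1135 1.6763e-05
  Δ       1.1171e-05 -5.5855e-06
  eq          0.1136 1.1178e-05
  solve Keq expr → x = -5.5855e-06; check Q = 8.6690e-04
Then change container volume by factor 0.8 (V_new/V_old).
Step 3:
                   L          J
  init        0.1419 1.3972e-05
  Δ       -6.9826e-06 3.4913e-06
  eq          0.1419 1.7463e-05
  solve Keq expr → x = 3.4913e-06; check Q = 8.6690e-04

[J]_eq = 1.7463e-05 M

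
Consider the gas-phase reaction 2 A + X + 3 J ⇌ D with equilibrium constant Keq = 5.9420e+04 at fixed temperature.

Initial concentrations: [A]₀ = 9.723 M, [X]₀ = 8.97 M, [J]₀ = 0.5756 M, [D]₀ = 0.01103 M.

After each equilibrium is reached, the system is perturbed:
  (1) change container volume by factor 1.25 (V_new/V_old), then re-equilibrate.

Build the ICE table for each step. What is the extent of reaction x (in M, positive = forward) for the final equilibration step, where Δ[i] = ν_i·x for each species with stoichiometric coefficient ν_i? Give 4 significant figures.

x = -1.9726e-04 M

Q₀ = 6.8206e-05 vs Keq = 5.9420e+04 ⇒ Q<K, forward
Step 1:
                    A           X           J           D
  Initial       9.723        8.97      0.5756     0.01103
  Change      -0.3826     -0.1913      -0.574      0.1913
  Equil          9.34       8.779    0.001644      0.2023
  solve Keq expr → x = 0.1913; check Q = 5.9420e+04
Then change container volume by factor 1.25 (V_new/V_old).
Step 2:
                    A           X           J           D
  Initial       7.472       7.023    0.001316      0.1619
  Change   3.9451e-04  1.9726e-04  5.9177e-04 -1.9726e-04
  Equil         7.473       7.023    0.001907      0.1617
  solve Keq expr → x = -1.9726e-04; check Q = 5.9420e+04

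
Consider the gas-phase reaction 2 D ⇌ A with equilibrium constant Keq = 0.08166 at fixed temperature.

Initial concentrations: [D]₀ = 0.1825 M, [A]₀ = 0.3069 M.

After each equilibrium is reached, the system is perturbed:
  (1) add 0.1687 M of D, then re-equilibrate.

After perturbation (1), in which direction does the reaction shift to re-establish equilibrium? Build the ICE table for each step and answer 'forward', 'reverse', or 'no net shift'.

Direction: forward

Q₀ = 9.214 vs Keq = 0.08166 ⇒ Q>K, reverse
Step 1:
                  D         A
  I          0.1825    0.3069
  C          0.5307   -0.2654
  E          0.7132   0.04154
  solve Keq expr → x = -0.2654; check Q = 0.08166
Then add 0.1687 M of D.
Step 2:
                  D         A
  I          0.8819   0.04154
  C        -0.03427   0.01713
  E          0.8477   0.05867
  solve Keq expr → x = 0.01713; check Q = 0.08166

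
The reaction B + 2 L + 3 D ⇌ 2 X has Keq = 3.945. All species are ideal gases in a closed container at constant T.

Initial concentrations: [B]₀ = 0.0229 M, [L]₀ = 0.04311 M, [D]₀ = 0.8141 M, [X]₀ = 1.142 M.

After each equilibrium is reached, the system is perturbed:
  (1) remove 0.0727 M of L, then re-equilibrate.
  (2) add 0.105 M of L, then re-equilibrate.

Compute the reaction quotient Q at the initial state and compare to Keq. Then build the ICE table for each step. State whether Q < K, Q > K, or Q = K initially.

Q₀ = 5.6795e+04; Q > K (proceeds reverse)

Q₀ = 5.6795e+04 vs Keq = 3.945 ⇒ Q>K, reverse
Step 1:
                   B          L          D          X
  Initial     0.0229    0.04311     0.8141      1.142
  Change      0.2048     0.4096     0.6143    -0.4096
  Equil       0.2277     0.4527      1.428     0.7324
  solve Keq expr → x = -0.2048; check Q = 3.945
Then remove 0.0727 M of L.
Step 2:
                   B          L          D          X
  Initial     0.2277       0.38      1.428     0.7324
  Change     0.01335    0.02671    0.04006   -0.02671
  Equil        0.241     0.4067      1.469     0.7057
  solve Keq expr → x = -0.01335; check Q = 3.945
Then add 0.105 M of L.
Step 3:
                   B          L          D          X
  Initial      0.241     0.5117      1.469     0.7057
  Change    -0.01897   -0.03794   -0.05691    0.03794
  Equil       0.2221     0.4737      1.412     0.7437
  solve Keq expr → x = 0.01897; check Q = 3.945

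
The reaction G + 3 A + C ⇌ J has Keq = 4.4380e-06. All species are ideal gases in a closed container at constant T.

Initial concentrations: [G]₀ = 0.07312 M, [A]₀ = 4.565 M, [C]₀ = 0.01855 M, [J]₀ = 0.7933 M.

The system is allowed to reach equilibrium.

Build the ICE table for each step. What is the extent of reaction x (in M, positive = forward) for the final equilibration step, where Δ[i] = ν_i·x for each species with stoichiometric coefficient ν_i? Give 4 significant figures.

Q₀ = 6.148 vs Keq = 4.4380e-06 ⇒ Q>K, reverse
Step 1:
                  G         A         C         J
  I         0.07312     4.565   0.01855    0.7933
  C          0.7923     2.377    0.7923   -0.7923
  E          0.8654     6.942    0.8108  0.001042
  solve Keq expr → x = -0.7923; check Q = 4.4380e-06

x = -0.7923 M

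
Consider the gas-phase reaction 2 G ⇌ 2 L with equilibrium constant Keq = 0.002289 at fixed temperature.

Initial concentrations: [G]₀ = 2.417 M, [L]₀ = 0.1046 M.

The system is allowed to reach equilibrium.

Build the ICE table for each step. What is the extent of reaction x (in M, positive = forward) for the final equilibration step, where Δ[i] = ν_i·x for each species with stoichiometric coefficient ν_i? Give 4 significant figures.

Q₀ = 0.001873 vs Keq = 0.002289 ⇒ Q<K, forward
Step 1:
                    G           L
  Initial       2.417      0.1046
  Change     -0.01053     0.01053
  Equil         2.406      0.1151
  solve Keq expr → x = 0.005267; check Q = 0.002289

x = 0.005267 M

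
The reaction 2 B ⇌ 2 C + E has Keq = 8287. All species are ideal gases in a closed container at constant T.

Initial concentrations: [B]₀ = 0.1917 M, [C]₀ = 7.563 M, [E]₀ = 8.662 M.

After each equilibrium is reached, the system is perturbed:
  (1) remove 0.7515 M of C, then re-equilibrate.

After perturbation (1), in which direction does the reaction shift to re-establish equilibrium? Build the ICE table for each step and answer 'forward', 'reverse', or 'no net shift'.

Q₀ = 1.3482e+04 vs Keq = 8287 ⇒ Q>K, reverse
Step 1:
                  B         C         E
  init       0.1917     7.563     8.662
  Δ         0.05082  -0.05082  -0.02541
  eq         0.2425     7.512     8.637
  solve Keq expr → x = -0.02541; check Q = 8287
Then remove 0.7515 M of C.
Step 2:
                  B         C         E
  init       0.2425     6.761     8.637
  Δ        -0.02336   0.02336   0.01168
  eq         0.2192     6.784     8.648
  solve Keq expr → x = 0.01168; check Q = 8287

Direction: forward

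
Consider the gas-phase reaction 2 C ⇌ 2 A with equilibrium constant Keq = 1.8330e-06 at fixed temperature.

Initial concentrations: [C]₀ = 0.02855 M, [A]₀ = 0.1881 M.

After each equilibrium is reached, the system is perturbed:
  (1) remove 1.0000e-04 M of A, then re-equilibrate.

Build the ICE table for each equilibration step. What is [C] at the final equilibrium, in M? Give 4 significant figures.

Q₀ = 43.41 vs Keq = 1.8330e-06 ⇒ Q>K, reverse
Step 1:
                   C          A
  I          0.02855     0.1881
  C           0.1878    -0.1878
  E           0.2164 2.9292e-04
  solve Keq expr → x = -0.0939; check Q = 1.8330e-06
Then remove 1.0000e-04 M of A.
Step 2:
                   C          A
  I           0.2164 1.9292e-04
  C       -9.9865e-05 9.9865e-05
  E           0.2163 2.9279e-04
  solve Keq expr → x = 4.9932e-05; check Q = 1.8330e-06

[C]_eq = 0.2163 M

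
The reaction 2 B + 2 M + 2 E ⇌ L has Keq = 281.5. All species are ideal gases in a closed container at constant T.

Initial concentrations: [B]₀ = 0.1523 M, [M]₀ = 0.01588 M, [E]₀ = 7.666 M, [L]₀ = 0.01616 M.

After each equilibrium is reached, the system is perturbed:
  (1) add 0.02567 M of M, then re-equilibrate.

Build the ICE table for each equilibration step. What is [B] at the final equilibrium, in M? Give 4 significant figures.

[B]_eq = 0.1221 M

Q₀ = 47.01 vs Keq = 281.5 ⇒ Q<K, forward
Step 1:
                   B          M          E          L
  I           0.1523    0.01588      7.666    0.01616
  C        -0.008193  -0.008193  -0.008193   0.004097
  E           0.1441   0.007687      7.658    0.02026
  solve Keq expr → x = 0.004097; check Q = 281.5
Then add 0.02567 M of M.
Step 2:
                   B          M          E          L
  I           0.1441    0.03336      7.658    0.02026
  C         -0.02205   -0.02205   -0.02205    0.01102
  E           0.1221    0.01131      7.636    0.03128
  solve Keq expr → x = 0.01102; check Q = 281.5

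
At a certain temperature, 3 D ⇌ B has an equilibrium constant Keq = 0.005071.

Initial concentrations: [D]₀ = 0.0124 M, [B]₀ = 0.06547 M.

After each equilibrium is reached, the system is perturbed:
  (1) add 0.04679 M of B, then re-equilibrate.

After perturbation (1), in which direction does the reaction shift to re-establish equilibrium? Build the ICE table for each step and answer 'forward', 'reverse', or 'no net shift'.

Direction: reverse

Q₀ = 3.4338e+04 vs Keq = 0.005071 ⇒ Q>K, reverse
Step 1:
                    D           B
  I            0.0124     0.06547
  C            0.1963    -0.06542
  E            0.2087  4.6077e-05
  solve Keq expr → x = -0.06542; check Q = 0.005071
Then add 0.04679 M of B.
Step 2:
                    D           B
  I            0.2087     0.04684
  C            0.1399    -0.04662
  E            0.3485  2.1470e-04
  solve Keq expr → x = -0.04662; check Q = 0.005071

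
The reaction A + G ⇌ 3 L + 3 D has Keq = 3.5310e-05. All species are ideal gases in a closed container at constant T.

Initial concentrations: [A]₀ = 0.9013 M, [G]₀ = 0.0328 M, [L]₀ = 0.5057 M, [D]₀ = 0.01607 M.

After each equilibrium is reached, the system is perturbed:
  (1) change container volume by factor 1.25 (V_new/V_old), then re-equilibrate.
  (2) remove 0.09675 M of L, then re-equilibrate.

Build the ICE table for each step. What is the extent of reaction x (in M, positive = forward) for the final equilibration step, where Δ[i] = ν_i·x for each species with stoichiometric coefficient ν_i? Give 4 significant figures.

Q₀ = 1.8154e-05 vs Keq = 3.5310e-05 ⇒ Q<K, forward
Step 1:
                   A          G          L          D
  I           0.9013     0.0328     0.5057    0.01607
  C        -0.001198  -0.001198   0.003594   0.003594
  E           0.9001     0.0316     0.5093    0.01966
  solve Keq expr → x = 0.001198; check Q = 3.5310e-05
Then change container volume by factor 1.25 (V_new/V_old).
Step 2:
                   A          G          L          D
  I           0.7201    0.02528     0.4074    0.01573
  C        -0.001582  -0.001582   0.004746   0.004746
  E           0.7185     0.0237     0.4122    0.02048
  solve Keq expr → x = 0.001582; check Q = 3.5310e-05
Then remove 0.09675 M of L.
Step 3:
                   A          G          L          D
  I           0.7185     0.0237     0.3154    0.02048
  C        -0.001725  -0.001725   0.005174   0.005174
  E           0.7168    0.02198     0.3206    0.02565
  solve Keq expr → x = 0.001725; check Q = 3.5310e-05

x = 0.001725 M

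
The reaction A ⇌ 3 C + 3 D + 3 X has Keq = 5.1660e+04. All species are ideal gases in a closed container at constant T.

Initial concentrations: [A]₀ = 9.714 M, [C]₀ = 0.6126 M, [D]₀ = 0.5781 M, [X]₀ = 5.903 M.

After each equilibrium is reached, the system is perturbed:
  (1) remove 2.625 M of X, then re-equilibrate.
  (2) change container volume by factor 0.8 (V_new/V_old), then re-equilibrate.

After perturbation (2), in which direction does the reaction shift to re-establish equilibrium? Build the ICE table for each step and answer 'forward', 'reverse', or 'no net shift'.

Q₀ = 0.9405 vs Keq = 5.1660e+04 ⇒ Q<K, forward
Step 1:
                  A         C         D         X
  I           9.714    0.6126    0.5781     5.903
  C         -0.8151     2.445     2.445     2.445
  E           8.899     3.058     3.023     8.348
  solve Keq expr → x = 0.8151; check Q = 5.1660e+04
Then remove 2.625 M of X.
Step 2:
                  A         C         D         X
  I           8.899     3.058     3.023     5.723
  C          -0.159     0.477     0.477     0.477
  E            8.74     3.535       3.5       6.2
  solve Keq expr → x = 0.159; check Q = 5.1660e+04
Then change container volume by factor 0.8 (V_new/V_old).
Step 3:
                  A         C         D         X
  I           10.92     4.419     4.375      7.75
  C          0.3021   -0.9062   -0.9062   -0.9062
  E           11.23     3.512     3.469     6.844
  solve Keq expr → x = -0.3021; check Q = 5.1660e+04

Direction: reverse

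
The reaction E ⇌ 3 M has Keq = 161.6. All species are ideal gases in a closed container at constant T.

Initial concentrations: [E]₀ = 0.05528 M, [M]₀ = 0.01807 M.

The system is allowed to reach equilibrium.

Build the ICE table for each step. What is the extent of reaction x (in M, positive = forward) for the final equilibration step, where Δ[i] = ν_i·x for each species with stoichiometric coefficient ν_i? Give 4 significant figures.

x = 0.05524 M

Q₀ = 1.0673e-04 vs Keq = 161.6 ⇒ Q<K, forward
Step 1:
                  E         M
  I         0.05528   0.01807
  C        -0.05524    0.1657
  E       3.8420e-05    0.1838
  solve Keq expr → x = 0.05524; check Q = 161.6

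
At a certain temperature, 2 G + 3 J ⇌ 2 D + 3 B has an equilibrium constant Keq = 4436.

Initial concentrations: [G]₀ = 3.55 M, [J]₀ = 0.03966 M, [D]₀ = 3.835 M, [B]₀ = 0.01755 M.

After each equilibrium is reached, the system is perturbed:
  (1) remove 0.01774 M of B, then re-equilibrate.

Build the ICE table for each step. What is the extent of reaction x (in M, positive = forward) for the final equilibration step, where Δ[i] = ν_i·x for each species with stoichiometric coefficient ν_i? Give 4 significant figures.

x = 3.5882e-04 M

Q₀ = 0.1011 vs Keq = 4436 ⇒ Q<K, forward
Step 1:
                    G           J           D           B
  Initial        3.55     0.03966       3.835     0.01755
  Change     -0.02412    -0.03619     0.02412     0.03619
  Equil         3.526    0.003473       3.859     0.05374
  solve Keq expr → x = 0.01206; check Q = 4436
Then remove 0.01774 M of B.
Step 2:
                    G           J           D           B
  Initial       3.526    0.003473       3.859       0.036
  Change  -7.1764e-04   -0.001076  7.1764e-04    0.001076
  Equil         3.525    0.002397        3.86     0.03707
  solve Keq expr → x = 3.5882e-04; check Q = 4436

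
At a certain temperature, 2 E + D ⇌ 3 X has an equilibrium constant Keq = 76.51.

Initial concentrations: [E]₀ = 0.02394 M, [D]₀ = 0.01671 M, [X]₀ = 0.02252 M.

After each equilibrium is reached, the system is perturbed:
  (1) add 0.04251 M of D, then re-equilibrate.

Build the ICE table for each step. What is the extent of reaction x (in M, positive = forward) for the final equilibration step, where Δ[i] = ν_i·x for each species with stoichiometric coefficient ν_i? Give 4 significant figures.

Q₀ = 1.193 vs Keq = 76.51 ⇒ Q<K, forward
Step 1:
                  E         D         X
  init      0.02394   0.01671   0.02252
  Δ        -0.01367 -0.006836   0.02051
  eq        0.01027  0.009874   0.04303
  solve Keq expr → x = 0.006836; check Q = 76.51
Then add 0.04251 M of D.
Step 2:
                  E         D         X
  init      0.01027   0.05238   0.04303
  Δ       -0.004576 -0.002288  0.006864
  eq       0.005692    0.0501   0.04989
  solve Keq expr → x = 0.002288; check Q = 76.51

x = 0.002288 M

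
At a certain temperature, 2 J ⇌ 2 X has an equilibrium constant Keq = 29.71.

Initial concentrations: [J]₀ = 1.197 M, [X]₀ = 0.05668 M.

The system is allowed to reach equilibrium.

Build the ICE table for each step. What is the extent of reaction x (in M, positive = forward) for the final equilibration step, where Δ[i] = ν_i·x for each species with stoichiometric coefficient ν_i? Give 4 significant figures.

x = 0.5013 M

Q₀ = 0.002242 vs Keq = 29.71 ⇒ Q<K, forward
Step 1:
                   J          X
  Initial      1.197    0.05668
  Change      -1.003      1.003
  Equil       0.1943      1.059
  solve Keq expr → x = 0.5013; check Q = 29.71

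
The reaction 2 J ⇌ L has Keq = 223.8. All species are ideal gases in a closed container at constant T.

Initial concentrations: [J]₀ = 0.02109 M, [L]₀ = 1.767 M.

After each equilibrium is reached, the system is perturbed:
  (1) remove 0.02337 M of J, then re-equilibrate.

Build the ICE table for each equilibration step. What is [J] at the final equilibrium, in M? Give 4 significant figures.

[J]_eq = 0.08772 M

Q₀ = 3973 vs Keq = 223.8 ⇒ Q>K, reverse
Step 1:
                   J          L
  I          0.02109      1.767
  C          0.06692   -0.03346
  E          0.08801      1.734
  solve Keq expr → x = -0.03346; check Q = 223.8
Then remove 0.02337 M of J.
Step 2:
                   J          L
  I          0.06464      1.734
  C          0.02308   -0.01154
  E          0.08772      1.722
  solve Keq expr → x = -0.01154; check Q = 223.8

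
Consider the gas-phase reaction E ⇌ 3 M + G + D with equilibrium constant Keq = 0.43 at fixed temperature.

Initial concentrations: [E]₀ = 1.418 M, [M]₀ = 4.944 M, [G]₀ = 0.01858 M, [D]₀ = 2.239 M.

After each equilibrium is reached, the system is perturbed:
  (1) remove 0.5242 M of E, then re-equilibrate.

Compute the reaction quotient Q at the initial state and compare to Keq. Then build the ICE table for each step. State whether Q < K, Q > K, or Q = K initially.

Q₀ = 3.545 vs Keq = 0.43 ⇒ Q>K, reverse
Step 1:
                    E           M           G           D
  I             1.418       4.944     0.01858       2.239
  C           0.01621    -0.04864    -0.01621    -0.01621
  E             1.434       4.895    0.002365       2.223
  solve Keq expr → x = -0.01621; check Q = 0.43
Then remove 0.5242 M of E.
Step 2:
                    E           M           G           D
  I              0.91       4.895    0.002365       2.223
  C        8.6002e-04    -0.00258 -8.6002e-04 -8.6002e-04
  E            0.9109       4.893    0.001505       2.222
  solve Keq expr → x = -8.6002e-04; check Q = 0.43

Q₀ = 3.545; Q > K (proceeds reverse)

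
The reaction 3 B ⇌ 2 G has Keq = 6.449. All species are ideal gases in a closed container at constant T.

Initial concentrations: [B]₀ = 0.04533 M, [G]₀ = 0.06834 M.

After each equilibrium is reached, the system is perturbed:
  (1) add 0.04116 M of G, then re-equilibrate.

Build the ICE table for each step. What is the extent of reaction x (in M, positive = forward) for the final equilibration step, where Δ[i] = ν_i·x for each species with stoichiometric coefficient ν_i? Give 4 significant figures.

Q₀ = 50.14 vs Keq = 6.449 ⇒ Q>K, reverse
Step 1:
                   B          G
  init       0.04533    0.06834
  Δ          0.02756   -0.01837
  eq         0.07289    0.04997
  solve Keq expr → x = -0.009185; check Q = 6.449
Then add 0.04116 M of G.
Step 2:
                   B          G
  init       0.07289    0.09113
  Δ          0.02321   -0.01548
  eq          0.0961    0.07565
  solve Keq expr → x = -0.007738; check Q = 6.449

x = -0.007738 M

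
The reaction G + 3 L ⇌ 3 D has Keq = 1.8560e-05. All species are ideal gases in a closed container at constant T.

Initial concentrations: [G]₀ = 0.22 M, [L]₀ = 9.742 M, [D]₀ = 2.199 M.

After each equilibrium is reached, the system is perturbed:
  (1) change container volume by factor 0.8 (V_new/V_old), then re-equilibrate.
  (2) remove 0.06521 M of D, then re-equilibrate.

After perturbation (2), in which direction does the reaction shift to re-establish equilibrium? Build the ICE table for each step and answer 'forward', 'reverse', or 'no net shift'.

Direction: forward

Q₀ = 0.05228 vs Keq = 1.8560e-05 ⇒ Q>K, reverse
Step 1:
                   G          L          D
  I             0.22      9.742      2.199
  C           0.6354      1.906     -1.906
  E           0.8554      11.65     0.2928
  solve Keq expr → x = -0.6354; check Q = 1.8560e-05
Then change container volume by factor 0.8 (V_new/V_old).
Step 2:
                   G          L          D
  I            1.069      14.56     0.3659
  C        -0.008819   -0.02646    0.02646
  E             1.06      14.53     0.3924
  solve Keq expr → x = 0.008819; check Q = 1.8560e-05
Then remove 0.06521 M of D.
Step 3:
                   G          L          D
  I             1.06      14.53     0.3272
  C         -0.02035   -0.06105    0.06105
  E             1.04      14.47     0.3882
  solve Keq expr → x = 0.02035; check Q = 1.8560e-05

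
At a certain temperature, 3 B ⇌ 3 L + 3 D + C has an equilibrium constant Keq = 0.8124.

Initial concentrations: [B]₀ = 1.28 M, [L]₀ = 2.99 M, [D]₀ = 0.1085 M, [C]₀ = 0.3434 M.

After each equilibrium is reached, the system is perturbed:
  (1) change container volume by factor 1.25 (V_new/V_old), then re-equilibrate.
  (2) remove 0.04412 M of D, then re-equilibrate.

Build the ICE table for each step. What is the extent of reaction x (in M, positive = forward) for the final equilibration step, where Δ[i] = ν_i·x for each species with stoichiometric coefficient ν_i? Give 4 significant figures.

Q₀ = 0.005591 vs Keq = 0.8124 ⇒ Q<K, forward
Step 1:
                    B           L           D           C
  init           1.28        2.99      0.1085      0.3434
  Δ           -0.2722      0.2722      0.2722     0.09073
  eq            1.008       3.262      0.3807      0.4341
  solve Keq expr → x = 0.09073; check Q = 0.8124
Then change container volume by factor 1.25 (V_new/V_old).
Step 2:
                    B           L           D           C
  init         0.8062        2.61      0.3046      0.3473
  Δ          -0.05978     0.05978     0.05978     0.01993
  eq           0.7465        2.67      0.3643      0.3672
  solve Keq expr → x = 0.01993; check Q = 0.8124
Then remove 0.04412 M of D.
Step 3:
                    B           L           D           C
  init         0.7465        2.67      0.3202      0.3672
  Δ          -0.02561     0.02561     0.02561    0.008538
  eq           0.7208       2.695      0.3458      0.3758
  solve Keq expr → x = 0.008538; check Q = 0.8124

x = 0.008538 M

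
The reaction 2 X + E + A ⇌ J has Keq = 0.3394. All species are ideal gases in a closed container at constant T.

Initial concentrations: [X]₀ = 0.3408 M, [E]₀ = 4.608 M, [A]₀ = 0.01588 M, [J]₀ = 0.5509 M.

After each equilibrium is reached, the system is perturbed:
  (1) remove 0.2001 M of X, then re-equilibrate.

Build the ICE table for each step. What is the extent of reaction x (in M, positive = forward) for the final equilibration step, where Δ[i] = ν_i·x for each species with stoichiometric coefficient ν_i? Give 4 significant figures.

Q₀ = 64.82 vs Keq = 0.3394 ⇒ Q>K, reverse
Step 1:
                    X           E           A           J
  init         0.3408       4.608     0.01588      0.5509
  Δ            0.4951      0.2476      0.2476     -0.2476
  eq           0.8359       4.856      0.2634      0.3033
  solve Keq expr → x = -0.2476; check Q = 0.3394
Then remove 0.2001 M of X.
Step 2:
                    X           E           A           J
  init         0.6358       4.856      0.2634      0.3033
  Δ           0.08299     0.04149     0.04149    -0.04149
  eq           0.7188       4.897      0.3049      0.2619
  solve Keq expr → x = -0.04149; check Q = 0.3394

x = -0.04149 M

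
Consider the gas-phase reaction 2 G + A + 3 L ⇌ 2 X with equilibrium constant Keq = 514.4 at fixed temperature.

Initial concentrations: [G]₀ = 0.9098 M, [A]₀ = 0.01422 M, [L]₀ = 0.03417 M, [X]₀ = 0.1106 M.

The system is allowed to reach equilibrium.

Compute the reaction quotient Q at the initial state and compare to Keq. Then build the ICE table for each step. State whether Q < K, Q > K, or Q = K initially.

Q₀ = 2.6049e+04; Q > K (proceeds reverse)

Q₀ = 2.6049e+04 vs Keq = 514.4 ⇒ Q>K, reverse
Step 1:
                   G          A          L          X
  I           0.9098    0.01422    0.03417     0.1106
  C          0.02986    0.01493    0.04479   -0.02986
  E           0.9397    0.02915    0.07896    0.08074
  solve Keq expr → x = -0.01493; check Q = 514.4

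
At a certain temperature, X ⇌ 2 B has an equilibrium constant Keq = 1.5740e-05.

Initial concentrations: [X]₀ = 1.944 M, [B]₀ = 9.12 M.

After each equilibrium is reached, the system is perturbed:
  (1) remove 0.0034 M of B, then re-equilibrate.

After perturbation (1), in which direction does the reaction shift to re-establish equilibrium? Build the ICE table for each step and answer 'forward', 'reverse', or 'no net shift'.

Direction: forward

Q₀ = 42.79 vs Keq = 1.5740e-05 ⇒ Q>K, reverse
Step 1:
                   X          B
  init         1.944       9.12
  Δ            4.555      -9.11
  eq           6.499    0.01011
  solve Keq expr → x = -4.555; check Q = 1.5740e-05
Then remove 0.0034 M of B.
Step 2:
                   X          B
  init         6.499   0.006714
  Δ        -0.001699   0.003399
  eq           6.497    0.01011
  solve Keq expr → x = 0.001699; check Q = 1.5740e-05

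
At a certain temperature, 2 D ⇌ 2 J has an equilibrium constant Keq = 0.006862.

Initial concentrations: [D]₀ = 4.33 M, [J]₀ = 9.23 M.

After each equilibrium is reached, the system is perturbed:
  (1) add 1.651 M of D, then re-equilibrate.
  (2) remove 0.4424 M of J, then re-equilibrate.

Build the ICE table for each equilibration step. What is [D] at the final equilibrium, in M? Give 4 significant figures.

[D]_eq = 13.64 M

Q₀ = 4.544 vs Keq = 0.006862 ⇒ Q>K, reverse
Step 1:
                   D          J
  Initial       4.33       9.23
  Change       8.193     -8.193
  Equil        12.52      1.037
  solve Keq expr → x = -4.096; check Q = 0.006862
Then add 1.651 M of D.
Step 2:
                   D          J
  Initial      14.17      1.037
  Change     -0.1263     0.1263
  Equil        14.05      1.164
  solve Keq expr → x = 0.06315; check Q = 0.006862
Then remove 0.4424 M of J.
Step 3:
                   D          J
  Initial      14.05     0.7212
  Change     -0.4086     0.4086
  Equil        13.64       1.13
  solve Keq expr → x = 0.2043; check Q = 0.006862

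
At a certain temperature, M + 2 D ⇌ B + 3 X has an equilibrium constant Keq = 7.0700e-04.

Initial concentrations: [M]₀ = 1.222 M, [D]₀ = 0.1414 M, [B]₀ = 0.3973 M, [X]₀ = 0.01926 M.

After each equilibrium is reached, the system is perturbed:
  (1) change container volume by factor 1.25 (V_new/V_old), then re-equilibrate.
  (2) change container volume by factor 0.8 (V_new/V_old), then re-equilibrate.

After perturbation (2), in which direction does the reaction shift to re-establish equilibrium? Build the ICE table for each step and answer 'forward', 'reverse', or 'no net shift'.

Direction: reverse

Q₀ = 1.1618e-04 vs Keq = 7.0700e-04 ⇒ Q<K, forward
Step 1:
                  M         D         B         X
  Initial     1.222    0.1414    0.3973   0.01926
  Change  -0.004716 -0.009431  0.004716   0.01415
  Equil       1.217     0.132     0.402   0.03341
  solve Keq expr → x = 0.004716; check Q = 7.0700e-04
Then change container volume by factor 1.25 (V_new/V_old).
Step 2:
                  M         D         B         X
  Initial    0.9738    0.1056    0.3216   0.02673
  Change  -6.0632e-04 -0.001213 6.0632e-04  0.001819
  Equil      0.9732    0.1044    0.3222   0.02854
  solve Keq expr → x = 6.0632e-04; check Q = 7.0700e-04
Then change container volume by factor 0.8 (V_new/V_old).
Step 3:
                  M         D         B         X
  Initial     1.217    0.1305    0.4028   0.03568
  Change  7.5789e-04  0.001516 -7.5789e-04 -0.002274
  Equil       1.217     0.132     0.402   0.03341
  solve Keq expr → x = -7.5789e-04; check Q = 7.0700e-04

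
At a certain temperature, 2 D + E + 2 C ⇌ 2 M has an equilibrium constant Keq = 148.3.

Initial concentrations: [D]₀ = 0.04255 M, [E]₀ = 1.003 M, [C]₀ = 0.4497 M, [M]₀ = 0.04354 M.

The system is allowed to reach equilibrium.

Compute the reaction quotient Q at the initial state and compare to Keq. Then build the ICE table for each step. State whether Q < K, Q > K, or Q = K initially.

Q₀ = 5.162; Q < K (proceeds forward)

Q₀ = 5.162 vs Keq = 148.3 ⇒ Q<K, forward
Step 1:
                  D         E         C         M
  I         0.04255     1.003    0.4497   0.04354
  C        -0.02844  -0.01422  -0.02844   0.02844
  E         0.01411    0.9888    0.4213   0.07198
  solve Keq expr → x = 0.01422; check Q = 148.3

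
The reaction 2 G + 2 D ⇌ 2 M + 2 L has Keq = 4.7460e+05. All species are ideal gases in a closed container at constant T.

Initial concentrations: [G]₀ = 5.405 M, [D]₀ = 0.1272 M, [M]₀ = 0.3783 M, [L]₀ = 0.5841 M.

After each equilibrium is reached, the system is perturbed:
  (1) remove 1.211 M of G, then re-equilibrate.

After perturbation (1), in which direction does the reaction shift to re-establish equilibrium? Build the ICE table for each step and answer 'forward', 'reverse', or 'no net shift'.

Direction: reverse

Q₀ = 0.1033 vs Keq = 4.7460e+05 ⇒ Q<K, forward
Step 1:
                    G           D           M           L
  Initial       5.405      0.1272      0.3783      0.5841
  Change      -0.1271     -0.1271      0.1271      0.1271
  Equil         5.278  9.8856e-05      0.5054      0.7112
  solve Keq expr → x = 0.06355; check Q = 4.7460e+05
Then remove 1.211 M of G.
Step 2:
                    G           D           M           L
  Initial       4.067  9.8856e-05      0.5054      0.7112
  Change   2.9423e-05  2.9423e-05 -2.9423e-05 -2.9423e-05
  Equil         4.067  1.2828e-04      0.5054      0.7112
  solve Keq expr → x = -1.4711e-05; check Q = 4.7460e+05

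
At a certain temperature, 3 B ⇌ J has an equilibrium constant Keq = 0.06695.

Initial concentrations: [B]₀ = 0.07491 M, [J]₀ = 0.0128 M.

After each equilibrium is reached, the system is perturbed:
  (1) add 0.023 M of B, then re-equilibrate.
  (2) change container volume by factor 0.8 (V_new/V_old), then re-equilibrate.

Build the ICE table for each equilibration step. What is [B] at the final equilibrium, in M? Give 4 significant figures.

[B]_eq = 0.1694 M

Q₀ = 30.45 vs Keq = 0.06695 ⇒ Q>K, reverse
Step 1:
                   B          J
  Initial    0.07491     0.0128
  Change     0.03811    -0.0127
  Equil        0.113 9.6653e-05
  solve Keq expr → x = -0.0127; check Q = 0.06695
Then add 0.023 M of B.
Step 2:
                   B          J
  Initial      0.136 9.6653e-05
  Change  -2.1312e-04 7.1040e-05
  Equil       0.1358 1.6769e-04
  solve Keq expr → x = 7.1040e-05; check Q = 0.06695
Then change container volume by factor 0.8 (V_new/V_old).
Step 3:
                   B          J
  Initial     0.1698 2.0962e-04
  Change  -3.4770e-04 1.1590e-04
  Equil       0.1694 3.2552e-04
  solve Keq expr → x = 1.1590e-04; check Q = 0.06695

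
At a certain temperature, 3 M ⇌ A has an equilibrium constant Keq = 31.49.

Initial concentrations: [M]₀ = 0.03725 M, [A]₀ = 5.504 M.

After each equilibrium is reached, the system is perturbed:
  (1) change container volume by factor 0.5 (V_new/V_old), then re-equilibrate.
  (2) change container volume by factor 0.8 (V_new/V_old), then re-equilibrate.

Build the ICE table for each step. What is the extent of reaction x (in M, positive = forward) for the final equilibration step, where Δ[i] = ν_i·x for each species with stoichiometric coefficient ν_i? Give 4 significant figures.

x = 0.04007 M

Q₀ = 1.0649e+05 vs Keq = 31.49 ⇒ Q>K, reverse
Step 1:
                    M           A
  I           0.03725       5.504
  C             0.516      -0.172
  E            0.5532       5.332
  solve Keq expr → x = -0.172; check Q = 31.49
Then change container volume by factor 0.5 (V_new/V_old).
Step 2:
                    M           A
  I             1.106       10.66
  C           -0.4065      0.1355
  E               0.7        10.8
  solve Keq expr → x = 0.1355; check Q = 31.49
Then change container volume by factor 0.8 (V_new/V_old).
Step 3:
                    M           A
  I             0.875        13.5
  C           -0.1202     0.04007
  E            0.7548       13.54
  solve Keq expr → x = 0.04007; check Q = 31.49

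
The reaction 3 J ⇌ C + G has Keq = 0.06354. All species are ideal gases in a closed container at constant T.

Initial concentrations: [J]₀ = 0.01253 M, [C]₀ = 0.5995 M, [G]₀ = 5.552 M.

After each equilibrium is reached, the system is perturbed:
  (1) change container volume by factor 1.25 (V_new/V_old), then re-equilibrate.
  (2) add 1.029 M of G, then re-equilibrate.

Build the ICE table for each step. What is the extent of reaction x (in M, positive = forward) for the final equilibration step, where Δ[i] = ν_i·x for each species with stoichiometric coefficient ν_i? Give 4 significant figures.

Q₀ = 1.6919e+06 vs Keq = 0.06354 ⇒ Q>K, reverse
Step 1:
                   J          C          G
  init       0.01253     0.5995      5.552
  Δ             1.63    -0.5433    -0.5433
  eq           1.642     0.0562      5.009
  solve Keq expr → x = -0.5433; check Q = 0.06354
Then change container volume by factor 1.25 (V_new/V_old).
Step 2:
                   J          C          G
  init         1.314    0.04496      4.007
  Δ          0.02141  -0.007138  -0.007138
  eq           1.335    0.03783          4
  solve Keq expr → x = -0.007138; check Q = 0.06354
Then add 1.029 M of G.
Step 3:
                   J          C          G
  init         1.335    0.03783      5.029
  Δ          0.01916  -0.006386  -0.006386
  eq           1.355    0.03144      5.022
  solve Keq expr → x = -0.006386; check Q = 0.06354

x = -0.006386 M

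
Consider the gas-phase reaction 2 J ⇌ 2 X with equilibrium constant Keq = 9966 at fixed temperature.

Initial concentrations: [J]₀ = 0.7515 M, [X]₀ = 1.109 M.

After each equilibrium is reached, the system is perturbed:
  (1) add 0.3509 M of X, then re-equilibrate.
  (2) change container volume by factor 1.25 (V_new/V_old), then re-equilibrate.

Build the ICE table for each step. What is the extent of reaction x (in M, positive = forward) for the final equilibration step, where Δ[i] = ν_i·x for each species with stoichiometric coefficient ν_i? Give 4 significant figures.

x = 0 M

Q₀ = 2.178 vs Keq = 9966 ⇒ Q<K, forward
Step 1:
                  J         X
  init       0.7515     1.109
  Δ          -0.733     0.733
  eq        0.01845     1.842
  solve Keq expr → x = 0.3665; check Q = 9966
Then add 0.3509 M of X.
Step 2:
                  J         X
  init      0.01845     2.193
  Δ         0.00348  -0.00348
  eq        0.02193     2.189
  solve Keq expr → x = -0.00174; check Q = 9966
Then change container volume by factor 1.25 (V_new/V_old).
Step 3:
                  J         X
  init      0.01755     1.752
  Δ               0         0
  eq        0.01755     1.752
  solve Keq expr → x = 0; check Q = 9966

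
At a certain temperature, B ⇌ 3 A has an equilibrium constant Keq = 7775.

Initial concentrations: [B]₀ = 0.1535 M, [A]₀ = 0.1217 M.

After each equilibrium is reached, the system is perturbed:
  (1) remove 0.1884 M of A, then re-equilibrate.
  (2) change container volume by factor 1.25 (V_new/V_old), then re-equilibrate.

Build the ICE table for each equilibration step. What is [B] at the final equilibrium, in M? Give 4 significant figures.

[B]_eq = 4.0211e-06 M

Q₀ = 0.01174 vs Keq = 7775 ⇒ Q<K, forward
Step 1:
                  B         A
  I          0.1535    0.1217
  C         -0.1535    0.4604
  E       2.5371e-05    0.5821
  solve Keq expr → x = 0.1535; check Q = 7775
Then remove 0.1884 M of A.
Step 2:
                  B         A
  I       2.5371e-05    0.3937
  C       -1.7518e-05 5.2555e-05
  E       7.8532e-06    0.3938
  solve Keq expr → x = 1.7518e-05; check Q = 7775
Then change container volume by factor 1.25 (V_new/V_old).
Step 3:
                  B         A
  I       6.2826e-06     0.315
  C       -2.2615e-06 6.7844e-06
  E       4.0211e-06     0.315
  solve Keq expr → x = 2.2615e-06; check Q = 7775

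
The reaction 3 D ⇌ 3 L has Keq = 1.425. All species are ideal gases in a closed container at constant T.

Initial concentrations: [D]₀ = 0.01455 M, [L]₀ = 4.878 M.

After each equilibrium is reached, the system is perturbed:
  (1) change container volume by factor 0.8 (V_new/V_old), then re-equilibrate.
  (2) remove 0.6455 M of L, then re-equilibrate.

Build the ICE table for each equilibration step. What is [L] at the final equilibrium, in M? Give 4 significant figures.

Q₀ = 3.7682e+07 vs Keq = 1.425 ⇒ Q>K, reverse
Step 1:
                   D          L
  I          0.01455      4.878
  C            2.287     -2.287
  E            2.302      2.591
  solve Keq expr → x = -0.7625; check Q = 1.425
Then change container volume by factor 0.8 (V_new/V_old).
Step 2:
                   D          L
  I            2.878      3.238
  C                0          0
  E            2.878      3.238
  solve Keq expr → x = 0; check Q = 1.425
Then remove 0.6455 M of L.
Step 3:
                   D          L
  I            2.878      2.593
  C          -0.3037     0.3037
  E            2.574      2.896
  solve Keq expr → x = 0.1012; check Q = 1.425

[L]_eq = 2.896 M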